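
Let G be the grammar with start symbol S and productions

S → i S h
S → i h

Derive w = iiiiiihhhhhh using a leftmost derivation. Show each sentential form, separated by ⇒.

S⇒iSh⇒iiShh⇒iiiShhh⇒iiiiShhhh⇒iiiiiShhhhh⇒iiiiiihhhhhh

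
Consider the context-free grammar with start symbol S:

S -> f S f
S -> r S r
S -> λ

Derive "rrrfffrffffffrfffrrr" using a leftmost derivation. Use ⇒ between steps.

S ⇒ rSr ⇒ rrSrr ⇒ rrrSrrr ⇒ rrrfSfrrr ⇒ rrrffSffrrr ⇒ rrrfffSfffrrr ⇒ rrrfffrSrfffrrr ⇒ rrrfffrfSfrfffrrr ⇒ rrrfffrffSffrfffrrr ⇒ rrrfffrfffSfffrfffrrr ⇒ rrrfffrffffffrfffrrr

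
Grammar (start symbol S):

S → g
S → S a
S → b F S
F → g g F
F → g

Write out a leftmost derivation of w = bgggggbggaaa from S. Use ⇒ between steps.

S ⇒ bFS   [S → b F S]
bFS ⇒ bggFS   [F → g g F]
bggFS ⇒ bggggFS   [F → g g F]
bggggFS ⇒ bgggggS   [F → g]
bgggggS ⇒ bgggggbFS   [S → b F S]
bgggggbFS ⇒ bgggggbgS   [F → g]
bgggggbgS ⇒ bgggggbgSa   [S → S a]
bgggggbgSa ⇒ bgggggbgSaa   [S → S a]
bgggggbgSaa ⇒ bgggggbgSaaa   [S → S a]
bgggggbgSaaa ⇒ bgggggbggaaa   [S → g]

S⇒bFS⇒bggFS⇒bggggFS⇒bgggggS⇒bgggggbFS⇒bgggggbgS⇒bgggggbgSa⇒bgggggbgSaa⇒bgggggbgSaaa⇒bgggggbggaaa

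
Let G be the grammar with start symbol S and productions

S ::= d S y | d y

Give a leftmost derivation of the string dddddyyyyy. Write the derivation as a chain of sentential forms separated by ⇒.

S ⇒ dSy   [S ::= d S y]
dSy ⇒ ddSyy   [S ::= d S y]
ddSyy ⇒ dddSyyy   [S ::= d S y]
dddSyyy ⇒ ddddSyyyy   [S ::= d S y]
ddddSyyyy ⇒ dddddyyyyy   [S ::= d y]

S⇒dSy⇒ddSyy⇒dddSyyy⇒ddddSyyyy⇒dddddyyyyy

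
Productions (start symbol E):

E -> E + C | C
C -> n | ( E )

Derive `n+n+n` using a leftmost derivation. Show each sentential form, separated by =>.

E => E+C => E+C+C => C+C+C => n+C+C => n+n+C => n+n+n

E => E+C   [E -> E + C]
E+C => E+C+C   [E -> E + C]
E+C+C => C+C+C   [E -> C]
C+C+C => n+C+C   [C -> n]
n+C+C => n+n+C   [C -> n]
n+n+C => n+n+n   [C -> n]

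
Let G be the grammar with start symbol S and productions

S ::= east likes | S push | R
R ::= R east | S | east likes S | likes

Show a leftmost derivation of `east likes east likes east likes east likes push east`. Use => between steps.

S => R => R east => east likes S east => east likes S push east => east likes R push east => east likes east likes S push east => east likes east likes R push east => east likes east likes east likes S push east => east likes east likes east likes east likes push east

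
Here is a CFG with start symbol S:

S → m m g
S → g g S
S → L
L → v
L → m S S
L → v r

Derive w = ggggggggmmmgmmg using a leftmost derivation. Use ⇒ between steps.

S ⇒ ggS ⇒ ggggS ⇒ ggggggS ⇒ ggggggggS ⇒ ggggggggL ⇒ ggggggggmSS ⇒ ggggggggmmmgS ⇒ ggggggggmmmgmmg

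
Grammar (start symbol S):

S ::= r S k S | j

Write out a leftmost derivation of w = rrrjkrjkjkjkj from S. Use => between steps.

S => rSkS => rrSkSkS => rrrSkSkSkS => rrrjkSkSkS => rrrjkrSkSkSkS => rrrjkrjkSkSkS => rrrjkrjkjkSkS => rrrjkrjkjkjkS => rrrjkrjkjkjkj

S => rSkS   [S ::= r S k S]
rSkS => rrSkSkS   [S ::= r S k S]
rrSkSkS => rrrSkSkSkS   [S ::= r S k S]
rrrSkSkSkS => rrrjkSkSkS   [S ::= j]
rrrjkSkSkS => rrrjkrSkSkSkS   [S ::= r S k S]
rrrjkrSkSkSkS => rrrjkrjkSkSkS   [S ::= j]
rrrjkrjkSkSkS => rrrjkrjkjkSkS   [S ::= j]
rrrjkrjkjkSkS => rrrjkrjkjkjkS   [S ::= j]
rrrjkrjkjkjkS => rrrjkrjkjkjkj   [S ::= j]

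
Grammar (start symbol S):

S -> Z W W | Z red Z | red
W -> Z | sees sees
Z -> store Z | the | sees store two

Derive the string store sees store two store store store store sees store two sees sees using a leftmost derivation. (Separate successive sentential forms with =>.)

S => Z W W => store Z W W => store sees store two W W => store sees store two Z W => store sees store two store Z W => store sees store two store store Z W => store sees store two store store store Z W => store sees store two store store store store Z W => store sees store two store store store store sees store two W => store sees store two store store store store sees store two sees sees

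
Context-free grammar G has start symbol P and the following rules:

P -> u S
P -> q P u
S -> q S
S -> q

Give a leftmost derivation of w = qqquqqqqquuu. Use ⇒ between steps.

P ⇒ qPu   [P -> q P u]
qPu ⇒ qqPuu   [P -> q P u]
qqPuu ⇒ qqqPuuu   [P -> q P u]
qqqPuuu ⇒ qqquSuuu   [P -> u S]
qqquSuuu ⇒ qqquqSuuu   [S -> q S]
qqquqSuuu ⇒ qqquqqSuuu   [S -> q S]
qqquqqSuuu ⇒ qqquqqqSuuu   [S -> q S]
qqquqqqSuuu ⇒ qqquqqqqSuuu   [S -> q S]
qqquqqqqSuuu ⇒ qqquqqqqquuu   [S -> q]

P⇒qPu⇒qqPuu⇒qqqPuuu⇒qqquSuuu⇒qqquqSuuu⇒qqquqqSuuu⇒qqquqqqSuuu⇒qqquqqqqSuuu⇒qqquqqqqquuu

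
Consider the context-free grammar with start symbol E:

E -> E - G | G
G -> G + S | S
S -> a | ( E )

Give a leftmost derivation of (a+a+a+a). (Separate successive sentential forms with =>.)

E => G => S => (E) => (G) => (G+S) => (G+S+S) => (G+S+S+S) => (S+S+S+S) => (a+S+S+S) => (a+a+S+S) => (a+a+a+S) => (a+a+a+a)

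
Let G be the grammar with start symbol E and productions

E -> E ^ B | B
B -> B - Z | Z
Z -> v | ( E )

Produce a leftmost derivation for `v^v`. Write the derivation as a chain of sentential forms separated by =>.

E => E^B   [E -> E ^ B]
E^B => B^B   [E -> B]
B^B => Z^B   [B -> Z]
Z^B => v^B   [Z -> v]
v^B => v^Z   [B -> Z]
v^Z => v^v   [Z -> v]

E => E^B => B^B => Z^B => v^B => v^Z => v^v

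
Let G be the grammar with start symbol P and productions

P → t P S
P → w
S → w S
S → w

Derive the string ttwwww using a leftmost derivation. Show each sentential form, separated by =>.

P=>tPS=>ttPSS=>ttwSS=>ttwwS=>ttwwwS=>ttwwww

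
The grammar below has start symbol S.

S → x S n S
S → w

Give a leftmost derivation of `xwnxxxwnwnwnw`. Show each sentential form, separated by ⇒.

S ⇒ xSnS ⇒ xwnS ⇒ xwnxSnS ⇒ xwnxxSnSnS ⇒ xwnxxxSnSnSnS ⇒ xwnxxxwnSnSnS ⇒ xwnxxxwnwnSnS ⇒ xwnxxxwnwnwnS ⇒ xwnxxxwnwnwnw

S ⇒ xSnS   [S → x S n S]
xSnS ⇒ xwnS   [S → w]
xwnS ⇒ xwnxSnS   [S → x S n S]
xwnxSnS ⇒ xwnxxSnSnS   [S → x S n S]
xwnxxSnSnS ⇒ xwnxxxSnSnSnS   [S → x S n S]
xwnxxxSnSnSnS ⇒ xwnxxxwnSnSnS   [S → w]
xwnxxxwnSnSnS ⇒ xwnxxxwnwnSnS   [S → w]
xwnxxxwnwnSnS ⇒ xwnxxxwnwnwnS   [S → w]
xwnxxxwnwnwnS ⇒ xwnxxxwnwnwnw   [S → w]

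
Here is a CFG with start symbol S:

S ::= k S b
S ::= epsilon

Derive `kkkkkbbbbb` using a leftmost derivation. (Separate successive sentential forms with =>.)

S => kSb => kkSbb => kkkSbbb => kkkkSbbbb => kkkkkSbbbbb => kkkkkbbbbb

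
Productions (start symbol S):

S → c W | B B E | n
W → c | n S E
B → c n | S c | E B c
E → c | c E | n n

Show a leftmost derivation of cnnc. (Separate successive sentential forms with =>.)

S=>cW=>cnSE=>cnnE=>cnnc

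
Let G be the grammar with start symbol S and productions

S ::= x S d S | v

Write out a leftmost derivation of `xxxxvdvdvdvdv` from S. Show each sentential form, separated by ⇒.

S ⇒ xSdS   [S ::= x S d S]
xSdS ⇒ xxSdSdS   [S ::= x S d S]
xxSdSdS ⇒ xxxSdSdSdS   [S ::= x S d S]
xxxSdSdSdS ⇒ xxxxSdSdSdSdS   [S ::= x S d S]
xxxxSdSdSdSdS ⇒ xxxxvdSdSdSdS   [S ::= v]
xxxxvdSdSdSdS ⇒ xxxxvdvdSdSdS   [S ::= v]
xxxxvdvdSdSdS ⇒ xxxxvdvdvdSdS   [S ::= v]
xxxxvdvdvdSdS ⇒ xxxxvdvdvdvdS   [S ::= v]
xxxxvdvdvdvdS ⇒ xxxxvdvdvdvdv   [S ::= v]

S ⇒ xSdS ⇒ xxSdSdS ⇒ xxxSdSdSdS ⇒ xxxxSdSdSdSdS ⇒ xxxxvdSdSdSdS ⇒ xxxxvdvdSdSdS ⇒ xxxxvdvdvdSdS ⇒ xxxxvdvdvdvdS ⇒ xxxxvdvdvdvdv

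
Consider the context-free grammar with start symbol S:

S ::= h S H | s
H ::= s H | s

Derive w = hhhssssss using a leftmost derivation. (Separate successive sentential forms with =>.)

S=>hSH=>hhSHH=>hhhSHHH=>hhhsHHH=>hhhssHHH=>hhhsssHHH=>hhhssssHH=>hhhsssssH=>hhhssssss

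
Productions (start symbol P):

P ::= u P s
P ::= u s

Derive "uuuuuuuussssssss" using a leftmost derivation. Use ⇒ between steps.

P ⇒ uPs ⇒ uuPss ⇒ uuuPsss ⇒ uuuuPssss ⇒ uuuuuPsssss ⇒ uuuuuuPssssss ⇒ uuuuuuuPsssssss ⇒ uuuuuuuussssssss

P ⇒ uPs   [P ::= u P s]
uPs ⇒ uuPss   [P ::= u P s]
uuPss ⇒ uuuPsss   [P ::= u P s]
uuuPsss ⇒ uuuuPssss   [P ::= u P s]
uuuuPssss ⇒ uuuuuPsssss   [P ::= u P s]
uuuuuPsssss ⇒ uuuuuuPssssss   [P ::= u P s]
uuuuuuPssssss ⇒ uuuuuuuPsssssss   [P ::= u P s]
uuuuuuuPsssssss ⇒ uuuuuuuussssssss   [P ::= u s]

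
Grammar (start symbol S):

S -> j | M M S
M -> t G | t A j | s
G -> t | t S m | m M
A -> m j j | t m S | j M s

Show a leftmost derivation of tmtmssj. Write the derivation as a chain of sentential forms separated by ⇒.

S ⇒ MMS ⇒ tGMS ⇒ tmMMS ⇒ tmtGMS ⇒ tmtmMMS ⇒ tmtmsMS ⇒ tmtmssS ⇒ tmtmssj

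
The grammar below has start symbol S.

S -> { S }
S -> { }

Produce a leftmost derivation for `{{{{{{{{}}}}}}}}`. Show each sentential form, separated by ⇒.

S⇒{S}⇒{{S}}⇒{{{S}}}⇒{{{{S}}}}⇒{{{{{S}}}}}⇒{{{{{{S}}}}}}⇒{{{{{{{S}}}}}}}⇒{{{{{{{{}}}}}}}}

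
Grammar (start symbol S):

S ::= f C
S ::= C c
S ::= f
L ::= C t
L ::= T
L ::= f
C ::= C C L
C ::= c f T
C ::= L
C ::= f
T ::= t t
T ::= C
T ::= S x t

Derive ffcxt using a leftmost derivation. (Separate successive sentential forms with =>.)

S => fC => fL => fT => fSxt => fCcxt => ffcxt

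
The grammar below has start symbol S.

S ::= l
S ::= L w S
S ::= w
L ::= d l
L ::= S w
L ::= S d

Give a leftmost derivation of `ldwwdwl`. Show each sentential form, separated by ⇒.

S ⇒ LwS ⇒ SdwS ⇒ LwSdwS ⇒ SdwSdwS ⇒ ldwSdwS ⇒ ldwwdwS ⇒ ldwwdwl

S ⇒ LwS   [S ::= L w S]
LwS ⇒ SdwS   [L ::= S d]
SdwS ⇒ LwSdwS   [S ::= L w S]
LwSdwS ⇒ SdwSdwS   [L ::= S d]
SdwSdwS ⇒ ldwSdwS   [S ::= l]
ldwSdwS ⇒ ldwwdwS   [S ::= w]
ldwwdwS ⇒ ldwwdwl   [S ::= l]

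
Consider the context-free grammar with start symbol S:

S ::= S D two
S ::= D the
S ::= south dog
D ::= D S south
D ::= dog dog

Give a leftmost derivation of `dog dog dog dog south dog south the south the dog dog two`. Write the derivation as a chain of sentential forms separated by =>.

S => S D two => D the D two => D S south the D two => dog dog S south the D two => dog dog D the south the D two => dog dog D S south the south the D two => dog dog dog dog S south the south the D two => dog dog dog dog south dog south the south the D two => dog dog dog dog south dog south the south the dog dog two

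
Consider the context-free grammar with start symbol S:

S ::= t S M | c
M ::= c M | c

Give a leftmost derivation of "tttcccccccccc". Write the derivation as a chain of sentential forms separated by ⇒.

S ⇒ tSM ⇒ ttSMM ⇒ tttSMMM ⇒ tttcMMM ⇒ tttccMMM ⇒ tttcccMMM ⇒ tttccccMM ⇒ tttcccccMM ⇒ tttccccccMM ⇒ tttcccccccM ⇒ tttccccccccM ⇒ tttcccccccccM ⇒ tttcccccccccc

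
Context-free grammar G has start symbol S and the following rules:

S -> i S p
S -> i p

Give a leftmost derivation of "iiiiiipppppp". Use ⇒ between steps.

S ⇒ iSp ⇒ iiSpp ⇒ iiiSppp ⇒ iiiiSpppp ⇒ iiiiiSppppp ⇒ iiiiiipppppp

S ⇒ iSp   [S -> i S p]
iSp ⇒ iiSpp   [S -> i S p]
iiSpp ⇒ iiiSppp   [S -> i S p]
iiiSppp ⇒ iiiiSpppp   [S -> i S p]
iiiiSpppp ⇒ iiiiiSppppp   [S -> i S p]
iiiiiSppppp ⇒ iiiiiipppppp   [S -> i p]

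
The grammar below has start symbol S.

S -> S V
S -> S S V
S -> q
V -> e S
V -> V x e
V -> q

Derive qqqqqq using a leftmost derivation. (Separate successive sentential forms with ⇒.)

S ⇒ SV ⇒ SSVV ⇒ SVSVV ⇒ SVVSVV ⇒ qVVSVV ⇒ qqVSVV ⇒ qqqSVV ⇒ qqqqVV ⇒ qqqqqV ⇒ qqqqqq

S ⇒ SV   [S -> S V]
SV ⇒ SSVV   [S -> S S V]
SSVV ⇒ SVSVV   [S -> S V]
SVSVV ⇒ SVVSVV   [S -> S V]
SVVSVV ⇒ qVVSVV   [S -> q]
qVVSVV ⇒ qqVSVV   [V -> q]
qqVSVV ⇒ qqqSVV   [V -> q]
qqqSVV ⇒ qqqqVV   [S -> q]
qqqqVV ⇒ qqqqqV   [V -> q]
qqqqqV ⇒ qqqqqq   [V -> q]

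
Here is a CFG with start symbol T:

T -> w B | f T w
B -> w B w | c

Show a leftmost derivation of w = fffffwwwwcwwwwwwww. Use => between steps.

T => fTw => ffTww => fffTwww => ffffTwwww => fffffTwwwww => fffffwBwwwww => fffffwwBwwwwww => fffffwwwBwwwwwww => fffffwwwwBwwwwwwww => fffffwwwwcwwwwwwww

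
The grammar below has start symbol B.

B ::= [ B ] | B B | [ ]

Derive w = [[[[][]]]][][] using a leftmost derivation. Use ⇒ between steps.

B ⇒ BB   [B ::= B B]
BB ⇒ BBB   [B ::= B B]
BBB ⇒ [B]BB   [B ::= [ B ]]
[B]BB ⇒ [[B]]BB   [B ::= [ B ]]
[[B]]BB ⇒ [[[B]]]BB   [B ::= [ B ]]
[[[B]]]BB ⇒ [[[BB]]]BB   [B ::= B B]
[[[BB]]]BB ⇒ [[[[]B]]]BB   [B ::= [ ]]
[[[[]B]]]BB ⇒ [[[[][]]]]BB   [B ::= [ ]]
[[[[][]]]]BB ⇒ [[[[][]]]][]B   [B ::= [ ]]
[[[[][]]]][]B ⇒ [[[[][]]]][][]   [B ::= [ ]]

B ⇒ BB ⇒ BBB ⇒ [B]BB ⇒ [[B]]BB ⇒ [[[B]]]BB ⇒ [[[BB]]]BB ⇒ [[[[]B]]]BB ⇒ [[[[][]]]]BB ⇒ [[[[][]]]][]B ⇒ [[[[][]]]][][]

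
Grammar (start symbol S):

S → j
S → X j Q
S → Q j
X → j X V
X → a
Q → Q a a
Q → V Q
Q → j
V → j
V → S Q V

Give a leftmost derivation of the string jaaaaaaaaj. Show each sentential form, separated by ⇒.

S ⇒ Qj ⇒ Qaaj ⇒ Qaaaaj ⇒ Qaaaaaaj ⇒ Qaaaaaaaaj ⇒ jaaaaaaaaj

S ⇒ Qj   [S → Q j]
Qj ⇒ Qaaj   [Q → Q a a]
Qaaj ⇒ Qaaaaj   [Q → Q a a]
Qaaaaj ⇒ Qaaaaaaj   [Q → Q a a]
Qaaaaaaj ⇒ Qaaaaaaaaj   [Q → Q a a]
Qaaaaaaaaj ⇒ jaaaaaaaaj   [Q → j]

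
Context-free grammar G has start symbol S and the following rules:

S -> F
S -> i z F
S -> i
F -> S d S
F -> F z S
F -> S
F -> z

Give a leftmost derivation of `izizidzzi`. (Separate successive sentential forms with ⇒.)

S ⇒ izF ⇒ izFzS ⇒ izSdSzS ⇒ izizFdSzS ⇒ izizSdSzS ⇒ izizidSzS ⇒ izizidFzS ⇒ izizidzzS ⇒ izizidzzi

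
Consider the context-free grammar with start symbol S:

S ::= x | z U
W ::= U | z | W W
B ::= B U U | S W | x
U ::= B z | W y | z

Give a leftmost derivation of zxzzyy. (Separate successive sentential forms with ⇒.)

S⇒zU⇒zWy⇒zUy⇒zWyy⇒zWWyy⇒zUWyy⇒zBzWyy⇒zxzWyy⇒zxzUyy⇒zxzzyy

S ⇒ zU   [S ::= z U]
zU ⇒ zWy   [U ::= W y]
zWy ⇒ zUy   [W ::= U]
zUy ⇒ zWyy   [U ::= W y]
zWyy ⇒ zWWyy   [W ::= W W]
zWWyy ⇒ zUWyy   [W ::= U]
zUWyy ⇒ zBzWyy   [U ::= B z]
zBzWyy ⇒ zxzWyy   [B ::= x]
zxzWyy ⇒ zxzUyy   [W ::= U]
zxzUyy ⇒ zxzzyy   [U ::= z]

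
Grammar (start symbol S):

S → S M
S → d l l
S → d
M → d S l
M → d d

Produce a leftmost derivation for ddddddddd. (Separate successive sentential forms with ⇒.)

S ⇒ SM   [S → S M]
SM ⇒ SMM   [S → S M]
SMM ⇒ SMMM   [S → S M]
SMMM ⇒ SMMMM   [S → S M]
SMMMM ⇒ dMMMM   [S → d]
dMMMM ⇒ dddMMM   [M → d d]
dddMMM ⇒ dddddMM   [M → d d]
dddddMM ⇒ dddddddM   [M → d d]
dddddddM ⇒ ddddddddd   [M → d d]

S⇒SM⇒SMM⇒SMMM⇒SMMMM⇒dMMMM⇒dddMMM⇒dddddMM⇒dddddddM⇒ddddddddd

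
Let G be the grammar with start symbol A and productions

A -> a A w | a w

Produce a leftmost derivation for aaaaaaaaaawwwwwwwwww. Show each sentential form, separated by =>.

A=>aAw=>aaAww=>aaaAwww=>aaaaAwwww=>aaaaaAwwwww=>aaaaaaAwwwwww=>aaaaaaaAwwwwwww=>aaaaaaaaAwwwwwwww=>aaaaaaaaaAwwwwwwwww=>aaaaaaaaaawwwwwwwwww

A => aAw   [A -> a A w]
aAw => aaAww   [A -> a A w]
aaAww => aaaAwww   [A -> a A w]
aaaAwww => aaaaAwwww   [A -> a A w]
aaaaAwwww => aaaaaAwwwww   [A -> a A w]
aaaaaAwwwww => aaaaaaAwwwwww   [A -> a A w]
aaaaaaAwwwwww => aaaaaaaAwwwwwww   [A -> a A w]
aaaaaaaAwwwwwww => aaaaaaaaAwwwwwwww   [A -> a A w]
aaaaaaaaAwwwwwwww => aaaaaaaaaAwwwwwwwww   [A -> a A w]
aaaaaaaaaAwwwwwwwww => aaaaaaaaaawwwwwwwwww   [A -> a w]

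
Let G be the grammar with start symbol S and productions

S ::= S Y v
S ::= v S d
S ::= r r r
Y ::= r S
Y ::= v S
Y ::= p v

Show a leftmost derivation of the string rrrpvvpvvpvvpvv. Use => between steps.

S => SYv   [S ::= S Y v]
SYv => SYvYv   [S ::= S Y v]
SYvYv => SYvYvYv   [S ::= S Y v]
SYvYvYv => SYvYvYvYv   [S ::= S Y v]
SYvYvYvYv => rrrYvYvYvYv   [S ::= r r r]
rrrYvYvYvYv => rrrpvvYvYvYv   [Y ::= p v]
rrrpvvYvYvYv => rrrpvvpvvYvYv   [Y ::= p v]
rrrpvvpvvYvYv => rrrpvvpvvpvvYv   [Y ::= p v]
rrrpvvpvvpvvYv => rrrpvvpvvpvvpvv   [Y ::= p v]

S => SYv => SYvYv => SYvYvYv => SYvYvYvYv => rrrYvYvYvYv => rrrpvvYvYvYv => rrrpvvpvvYvYv => rrrpvvpvvpvvYv => rrrpvvpvvpvvpvv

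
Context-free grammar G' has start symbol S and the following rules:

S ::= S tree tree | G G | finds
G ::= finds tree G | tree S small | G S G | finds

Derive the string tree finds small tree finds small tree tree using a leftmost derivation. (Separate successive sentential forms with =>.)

S => S tree tree => G G tree tree => tree S small G tree tree => tree finds small G tree tree => tree finds small tree S small tree tree => tree finds small tree finds small tree tree

S => S tree tree   [S ::= S tree tree]
S tree tree => G G tree tree   [S ::= G G]
G G tree tree => tree S small G tree tree   [G ::= tree S small]
tree S small G tree tree => tree finds small G tree tree   [S ::= finds]
tree finds small G tree tree => tree finds small tree S small tree tree   [G ::= tree S small]
tree finds small tree S small tree tree => tree finds small tree finds small tree tree   [S ::= finds]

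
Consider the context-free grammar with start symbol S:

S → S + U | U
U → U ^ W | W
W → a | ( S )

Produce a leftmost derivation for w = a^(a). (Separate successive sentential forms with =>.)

S => U   [S → U]
U => U^W   [U → U ^ W]
U^W => W^W   [U → W]
W^W => a^W   [W → a]
a^W => a^(S)   [W → ( S )]
a^(S) => a^(U)   [S → U]
a^(U) => a^(W)   [U → W]
a^(W) => a^(a)   [W → a]

S => U => U^W => W^W => a^W => a^(S) => a^(U) => a^(W) => a^(a)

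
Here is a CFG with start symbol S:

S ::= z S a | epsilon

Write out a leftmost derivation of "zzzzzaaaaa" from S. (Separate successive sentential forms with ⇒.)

S ⇒ zSa ⇒ zzSaa ⇒ zzzSaaa ⇒ zzzzSaaaa ⇒ zzzzzSaaaaa ⇒ zzzzzaaaaa

S ⇒ zSa   [S ::= z S a]
zSa ⇒ zzSaa   [S ::= z S a]
zzSaa ⇒ zzzSaaa   [S ::= z S a]
zzzSaaa ⇒ zzzzSaaaa   [S ::= z S a]
zzzzSaaaa ⇒ zzzzzSaaaaa   [S ::= z S a]
zzzzzSaaaaa ⇒ zzzzzaaaaa   [S ::= epsilon]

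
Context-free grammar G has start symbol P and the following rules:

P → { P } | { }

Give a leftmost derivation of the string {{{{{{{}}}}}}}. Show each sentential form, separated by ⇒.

P ⇒ {P}   [P → { P }]
{P} ⇒ {{P}}   [P → { P }]
{{P}} ⇒ {{{P}}}   [P → { P }]
{{{P}}} ⇒ {{{{P}}}}   [P → { P }]
{{{{P}}}} ⇒ {{{{{P}}}}}   [P → { P }]
{{{{{P}}}}} ⇒ {{{{{{P}}}}}}   [P → { P }]
{{{{{{P}}}}}} ⇒ {{{{{{{}}}}}}}   [P → { }]

P ⇒ {P} ⇒ {{P}} ⇒ {{{P}}} ⇒ {{{{P}}}} ⇒ {{{{{P}}}}} ⇒ {{{{{{P}}}}}} ⇒ {{{{{{{}}}}}}}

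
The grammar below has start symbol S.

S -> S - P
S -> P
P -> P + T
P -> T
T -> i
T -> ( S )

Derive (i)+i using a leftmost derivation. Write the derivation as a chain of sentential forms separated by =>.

S => P => P+T => T+T => (S)+T => (P)+T => (T)+T => (i)+T => (i)+i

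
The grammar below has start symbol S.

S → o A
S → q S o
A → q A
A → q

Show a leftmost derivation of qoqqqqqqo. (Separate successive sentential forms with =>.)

S => qSo   [S → q S o]
qSo => qoAo   [S → o A]
qoAo => qoqAo   [A → q A]
qoqAo => qoqqAo   [A → q A]
qoqqAo => qoqqqAo   [A → q A]
qoqqqAo => qoqqqqAo   [A → q A]
qoqqqqAo => qoqqqqqAo   [A → q A]
qoqqqqqAo => qoqqqqqqo   [A → q]

S=>qSo=>qoAo=>qoqAo=>qoqqAo=>qoqqqAo=>qoqqqqAo=>qoqqqqqAo=>qoqqqqqqo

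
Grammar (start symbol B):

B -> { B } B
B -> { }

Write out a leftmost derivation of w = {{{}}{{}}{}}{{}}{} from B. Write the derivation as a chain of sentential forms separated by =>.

B => {B}B => {{B}B}B => {{{}}B}B => {{{}}{B}B}B => {{{}}{{}}B}B => {{{}}{{}}{}}B => {{{}}{{}}{}}{B}B => {{{}}{{}}{}}{{}}B => {{{}}{{}}{}}{{}}{}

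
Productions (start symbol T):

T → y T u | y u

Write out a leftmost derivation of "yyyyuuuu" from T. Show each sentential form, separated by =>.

T => yTu => yyTuu => yyyTuuu => yyyyuuuu

T => yTu   [T → y T u]
yTu => yyTuu   [T → y T u]
yyTuu => yyyTuuu   [T → y T u]
yyyTuuu => yyyyuuuu   [T → y u]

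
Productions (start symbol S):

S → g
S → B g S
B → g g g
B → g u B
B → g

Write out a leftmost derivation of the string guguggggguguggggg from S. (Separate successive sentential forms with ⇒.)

S ⇒ BgS ⇒ guBgS ⇒ guguBgS ⇒ guguggggS ⇒ guguggggBgS ⇒ guguggggguBgS ⇒ guguggggguguBgS ⇒ guguggggguguggggS ⇒ guguggggguguggggg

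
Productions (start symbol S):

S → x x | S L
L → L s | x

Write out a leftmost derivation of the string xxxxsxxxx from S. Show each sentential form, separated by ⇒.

S ⇒ SL ⇒ SLL ⇒ SLLL ⇒ SLLLL ⇒ SLLLLL ⇒ SLLLLLL ⇒ xxLLLLLL ⇒ xxxLLLLL ⇒ xxxLsLLLL ⇒ xxxxsLLLL ⇒ xxxxsxLLL ⇒ xxxxsxxLL ⇒ xxxxsxxxL ⇒ xxxxsxxxx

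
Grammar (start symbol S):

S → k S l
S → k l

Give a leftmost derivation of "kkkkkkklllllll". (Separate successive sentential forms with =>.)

S=>kSl=>kkSll=>kkkSlll=>kkkkSllll=>kkkkkSlllll=>kkkkkkSllllll=>kkkkkkklllllll

S => kSl   [S → k S l]
kSl => kkSll   [S → k S l]
kkSll => kkkSlll   [S → k S l]
kkkSlll => kkkkSllll   [S → k S l]
kkkkSllll => kkkkkSlllll   [S → k S l]
kkkkkSlllll => kkkkkkSllllll   [S → k S l]
kkkkkkSllllll => kkkkkkklllllll   [S → k l]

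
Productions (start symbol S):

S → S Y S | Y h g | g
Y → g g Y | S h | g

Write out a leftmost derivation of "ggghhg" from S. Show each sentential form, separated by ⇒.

S ⇒ Yhg   [S → Y h g]
Yhg ⇒ ggYhg   [Y → g g Y]
ggYhg ⇒ ggShhg   [Y → S h]
ggShhg ⇒ ggghhg   [S → g]

S ⇒ Yhg ⇒ ggYhg ⇒ ggShhg ⇒ ggghhg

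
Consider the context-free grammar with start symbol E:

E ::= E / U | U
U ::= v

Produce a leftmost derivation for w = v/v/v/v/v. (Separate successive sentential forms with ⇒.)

E ⇒ E/U ⇒ E/U/U ⇒ E/U/U/U ⇒ E/U/U/U/U ⇒ U/U/U/U/U ⇒ v/U/U/U/U ⇒ v/v/U/U/U ⇒ v/v/v/U/U ⇒ v/v/v/v/U ⇒ v/v/v/v/v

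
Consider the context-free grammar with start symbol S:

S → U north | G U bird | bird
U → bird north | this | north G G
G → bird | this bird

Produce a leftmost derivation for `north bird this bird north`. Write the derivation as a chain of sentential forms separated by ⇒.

S ⇒ U north   [S → U north]
U north ⇒ north G G north   [U → north G G]
north G G north ⇒ north bird G north   [G → bird]
north bird G north ⇒ north bird this bird north   [G → this bird]

S ⇒ U north ⇒ north G G north ⇒ north bird G north ⇒ north bird this bird north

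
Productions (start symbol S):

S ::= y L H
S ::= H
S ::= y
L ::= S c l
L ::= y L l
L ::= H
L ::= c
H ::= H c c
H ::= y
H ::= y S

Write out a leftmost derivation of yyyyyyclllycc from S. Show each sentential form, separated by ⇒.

S ⇒ yLH ⇒ yyLlH ⇒ yyyLllH ⇒ yyySclllH ⇒ yyyyLHclllH ⇒ yyyyHHclllH ⇒ yyyyyHclllH ⇒ yyyyyyclllH ⇒ yyyyyyclllHcc ⇒ yyyyyyclllycc

S ⇒ yLH   [S ::= y L H]
yLH ⇒ yyLlH   [L ::= y L l]
yyLlH ⇒ yyyLllH   [L ::= y L l]
yyyLllH ⇒ yyySclllH   [L ::= S c l]
yyySclllH ⇒ yyyyLHclllH   [S ::= y L H]
yyyyLHclllH ⇒ yyyyHHclllH   [L ::= H]
yyyyHHclllH ⇒ yyyyyHclllH   [H ::= y]
yyyyyHclllH ⇒ yyyyyyclllH   [H ::= y]
yyyyyyclllH ⇒ yyyyyyclllHcc   [H ::= H c c]
yyyyyyclllHcc ⇒ yyyyyyclllycc   [H ::= y]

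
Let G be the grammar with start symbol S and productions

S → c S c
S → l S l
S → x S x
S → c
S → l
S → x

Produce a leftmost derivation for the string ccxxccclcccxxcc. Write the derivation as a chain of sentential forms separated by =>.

S => cSc => ccScc => ccxSxcc => ccxxSxxcc => ccxxcScxxcc => ccxxccSccxxcc => ccxxcccScccxxcc => ccxxccclcccxxcc

S => cSc   [S → c S c]
cSc => ccScc   [S → c S c]
ccScc => ccxSxcc   [S → x S x]
ccxSxcc => ccxxSxxcc   [S → x S x]
ccxxSxxcc => ccxxcScxxcc   [S → c S c]
ccxxcScxxcc => ccxxccSccxxcc   [S → c S c]
ccxxccSccxxcc => ccxxcccScccxxcc   [S → c S c]
ccxxcccScccxxcc => ccxxccclcccxxcc   [S → l]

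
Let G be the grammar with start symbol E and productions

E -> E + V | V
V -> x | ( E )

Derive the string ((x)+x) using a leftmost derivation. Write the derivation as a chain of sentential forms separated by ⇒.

E ⇒ V   [E -> V]
V ⇒ (E)   [V -> ( E )]
(E) ⇒ (E+V)   [E -> E + V]
(E+V) ⇒ (V+V)   [E -> V]
(V+V) ⇒ ((E)+V)   [V -> ( E )]
((E)+V) ⇒ ((V)+V)   [E -> V]
((V)+V) ⇒ ((x)+V)   [V -> x]
((x)+V) ⇒ ((x)+x)   [V -> x]

E ⇒ V ⇒ (E) ⇒ (E+V) ⇒ (V+V) ⇒ ((E)+V) ⇒ ((V)+V) ⇒ ((x)+V) ⇒ ((x)+x)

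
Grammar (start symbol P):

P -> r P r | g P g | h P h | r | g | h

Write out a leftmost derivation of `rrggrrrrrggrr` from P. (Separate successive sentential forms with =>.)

P => rPr   [P -> r P r]
rPr => rrPrr   [P -> r P r]
rrPrr => rrgPgrr   [P -> g P g]
rrgPgrr => rrggPggrr   [P -> g P g]
rrggPggrr => rrggrPrggrr   [P -> r P r]
rrggrPrggrr => rrggrrPrrggrr   [P -> r P r]
rrggrrPrrggrr => rrggrrrrrggrr   [P -> r]

P => rPr => rrPrr => rrgPgrr => rrggPggrr => rrggrPrggrr => rrggrrPrrggrr => rrggrrrrrggrr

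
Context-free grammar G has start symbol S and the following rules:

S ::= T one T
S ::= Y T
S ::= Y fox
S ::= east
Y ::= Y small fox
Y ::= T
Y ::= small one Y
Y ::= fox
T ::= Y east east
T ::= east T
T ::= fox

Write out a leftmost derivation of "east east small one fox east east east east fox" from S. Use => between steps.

S => Y fox   [S ::= Y fox]
Y fox => T fox   [Y ::= T]
T fox => east T fox   [T ::= east T]
east T fox => east east T fox   [T ::= east T]
east east T fox => east east Y east east fox   [T ::= Y east east]
east east Y east east fox => east east T east east fox   [Y ::= T]
east east T east east fox => east east Y east east east east fox   [T ::= Y east east]
east east Y east east east east fox => east east small one Y east east east east fox   [Y ::= small one Y]
east east small one Y east east east east fox => east east small one T east east east east fox   [Y ::= T]
east east small one T east east east east fox => east east small one fox east east east east fox   [T ::= fox]

S => Y fox => T fox => east T fox => east east T fox => east east Y east east fox => east east T east east fox => east east Y east east east east fox => east east small one Y east east east east fox => east east small one T east east east east fox => east east small one fox east east east east fox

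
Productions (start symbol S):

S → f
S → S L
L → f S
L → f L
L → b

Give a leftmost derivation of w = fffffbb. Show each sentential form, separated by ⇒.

S ⇒ SL ⇒ SLL ⇒ fLL ⇒ ffLL ⇒ fffSL ⇒ fffSLL ⇒ ffffLL ⇒ fffffLL ⇒ fffffbL ⇒ fffffbb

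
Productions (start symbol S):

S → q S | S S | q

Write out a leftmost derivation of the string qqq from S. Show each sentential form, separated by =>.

S => SS   [S → S S]
SS => qS   [S → q]
qS => qqS   [S → q S]
qqS => qqq   [S → q]

S=>SS=>qS=>qqS=>qqq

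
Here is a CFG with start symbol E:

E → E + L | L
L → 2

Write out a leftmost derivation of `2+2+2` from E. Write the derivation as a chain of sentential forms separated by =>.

E => E+L   [E → E + L]
E+L => E+L+L   [E → E + L]
E+L+L => L+L+L   [E → L]
L+L+L => 2+L+L   [L → 2]
2+L+L => 2+2+L   [L → 2]
2+2+L => 2+2+2   [L → 2]

E => E+L => E+L+L => L+L+L => 2+L+L => 2+2+L => 2+2+2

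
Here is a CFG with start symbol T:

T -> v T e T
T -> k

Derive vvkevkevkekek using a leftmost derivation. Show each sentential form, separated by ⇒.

T ⇒ vTeT   [T -> v T e T]
vTeT ⇒ vvTeTeT   [T -> v T e T]
vvTeTeT ⇒ vvkeTeT   [T -> k]
vvkeTeT ⇒ vvkevTeTeT   [T -> v T e T]
vvkevTeTeT ⇒ vvkevkeTeT   [T -> k]
vvkevkeTeT ⇒ vvkevkevTeTeT   [T -> v T e T]
vvkevkevTeTeT ⇒ vvkevkevkeTeT   [T -> k]
vvkevkevkeTeT ⇒ vvkevkevkekeT   [T -> k]
vvkevkevkekeT ⇒ vvkevkevkekek   [T -> k]

T ⇒ vTeT ⇒ vvTeTeT ⇒ vvkeTeT ⇒ vvkevTeTeT ⇒ vvkevkeTeT ⇒ vvkevkevTeTeT ⇒ vvkevkevkeTeT ⇒ vvkevkevkekeT ⇒ vvkevkevkekek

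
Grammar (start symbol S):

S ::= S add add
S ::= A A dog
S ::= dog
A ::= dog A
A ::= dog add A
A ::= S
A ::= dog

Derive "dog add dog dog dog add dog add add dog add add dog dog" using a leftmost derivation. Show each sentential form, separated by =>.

S => A A dog   [S ::= A A dog]
A A dog => S A dog   [A ::= S]
S A dog => S add add A dog   [S ::= S add add]
S add add A dog => A A dog add add A dog   [S ::= A A dog]
A A dog add add A dog => dog add A A dog add add A dog   [A ::= dog add A]
dog add A A dog add add A dog => dog add dog A A dog add add A dog   [A ::= dog A]
dog add dog A A dog add add A dog => dog add dog dog A dog add add A dog   [A ::= dog]
dog add dog dog A dog add add A dog => dog add dog dog dog add A dog add add A dog   [A ::= dog add A]
dog add dog dog dog add A dog add add A dog => dog add dog dog dog add S dog add add A dog   [A ::= S]
dog add dog dog dog add S dog add add A dog => dog add dog dog dog add S add add dog add add A dog   [S ::= S add add]
dog add dog dog dog add S add add dog add add A dog => dog add dog dog dog add dog add add dog add add A dog   [S ::= dog]
dog add dog dog dog add dog add add dog add add A dog => dog add dog dog dog add dog add add dog add add dog dog   [A ::= dog]

S => A A dog => S A dog => S add add A dog => A A dog add add A dog => dog add A A dog add add A dog => dog add dog A A dog add add A dog => dog add dog dog A dog add add A dog => dog add dog dog dog add A dog add add A dog => dog add dog dog dog add S dog add add A dog => dog add dog dog dog add S add add dog add add A dog => dog add dog dog dog add dog add add dog add add A dog => dog add dog dog dog add dog add add dog add add dog dog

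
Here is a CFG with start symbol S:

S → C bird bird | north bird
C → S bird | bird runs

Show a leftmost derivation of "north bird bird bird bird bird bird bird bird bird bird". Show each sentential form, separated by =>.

S => C bird bird => S bird bird bird => C bird bird bird bird bird => S bird bird bird bird bird bird => C bird bird bird bird bird bird bird bird => S bird bird bird bird bird bird bird bird bird => north bird bird bird bird bird bird bird bird bird bird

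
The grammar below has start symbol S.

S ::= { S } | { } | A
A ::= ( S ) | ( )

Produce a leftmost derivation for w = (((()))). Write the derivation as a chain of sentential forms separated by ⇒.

S ⇒ A ⇒ (S) ⇒ (A) ⇒ ((S)) ⇒ ((A)) ⇒ (((S))) ⇒ (((A))) ⇒ (((())))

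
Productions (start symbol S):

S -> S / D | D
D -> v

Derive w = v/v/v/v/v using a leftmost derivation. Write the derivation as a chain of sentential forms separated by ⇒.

S⇒S/D⇒S/D/D⇒S/D/D/D⇒S/D/D/D/D⇒D/D/D/D/D⇒v/D/D/D/D⇒v/v/D/D/D⇒v/v/v/D/D⇒v/v/v/v/D⇒v/v/v/v/v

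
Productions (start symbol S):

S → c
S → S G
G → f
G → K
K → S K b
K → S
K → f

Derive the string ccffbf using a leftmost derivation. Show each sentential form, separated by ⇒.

S ⇒ SG   [S → S G]
SG ⇒ SGG   [S → S G]
SGG ⇒ cGG   [S → c]
cGG ⇒ cKG   [G → K]
cKG ⇒ cSKbG   [K → S K b]
cSKbG ⇒ cSGKbG   [S → S G]
cSGKbG ⇒ ccGKbG   [S → c]
ccGKbG ⇒ ccfKbG   [G → f]
ccfKbG ⇒ ccffbG   [K → f]
ccffbG ⇒ ccffbf   [G → f]

S ⇒ SG ⇒ SGG ⇒ cGG ⇒ cKG ⇒ cSKbG ⇒ cSGKbG ⇒ ccGKbG ⇒ ccfKbG ⇒ ccffbG ⇒ ccffbf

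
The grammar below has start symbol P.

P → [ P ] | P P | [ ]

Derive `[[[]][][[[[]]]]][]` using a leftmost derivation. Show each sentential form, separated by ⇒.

P ⇒ PP   [P → P P]
PP ⇒ [P]P   [P → [ P ]]
[P]P ⇒ [PP]P   [P → P P]
[PP]P ⇒ [PPP]P   [P → P P]
[PPP]P ⇒ [[P]PP]P   [P → [ P ]]
[[P]PP]P ⇒ [[[]]PP]P   [P → [ ]]
[[[]]PP]P ⇒ [[[]][]P]P   [P → [ ]]
[[[]][]P]P ⇒ [[[]][][P]]P   [P → [ P ]]
[[[]][][P]]P ⇒ [[[]][][[P]]]P   [P → [ P ]]
[[[]][][[P]]]P ⇒ [[[]][][[[P]]]]P   [P → [ P ]]
[[[]][][[[P]]]]P ⇒ [[[]][][[[[]]]]]P   [P → [ ]]
[[[]][][[[[]]]]]P ⇒ [[[]][][[[[]]]]][]   [P → [ ]]

P⇒PP⇒[P]P⇒[PP]P⇒[PPP]P⇒[[P]PP]P⇒[[[]]PP]P⇒[[[]][]P]P⇒[[[]][][P]]P⇒[[[]][][[P]]]P⇒[[[]][][[[P]]]]P⇒[[[]][][[[[]]]]]P⇒[[[]][][[[[]]]]][]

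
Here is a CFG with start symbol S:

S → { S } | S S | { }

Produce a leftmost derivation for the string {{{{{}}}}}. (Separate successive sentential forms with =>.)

S => {S} => {{S}} => {{{S}}} => {{{{S}}}} => {{{{{}}}}}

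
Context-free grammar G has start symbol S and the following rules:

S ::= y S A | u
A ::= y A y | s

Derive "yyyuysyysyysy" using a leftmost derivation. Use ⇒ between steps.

S ⇒ ySA   [S ::= y S A]
ySA ⇒ yySAA   [S ::= y S A]
yySAA ⇒ yyySAAA   [S ::= y S A]
yyySAAA ⇒ yyyuAAA   [S ::= u]
yyyuAAA ⇒ yyyuyAyAA   [A ::= y A y]
yyyuyAyAA ⇒ yyyuysyAA   [A ::= s]
yyyuysyAA ⇒ yyyuysyyAyA   [A ::= y A y]
yyyuysyyAyA ⇒ yyyuysyysyA   [A ::= s]
yyyuysyysyA ⇒ yyyuysyysyyAy   [A ::= y A y]
yyyuysyysyyAy ⇒ yyyuysyysyysy   [A ::= s]

S ⇒ ySA ⇒ yySAA ⇒ yyySAAA ⇒ yyyuAAA ⇒ yyyuyAyAA ⇒ yyyuysyAA ⇒ yyyuysyyAyA ⇒ yyyuysyysyA ⇒ yyyuysyysyyAy ⇒ yyyuysyysyysy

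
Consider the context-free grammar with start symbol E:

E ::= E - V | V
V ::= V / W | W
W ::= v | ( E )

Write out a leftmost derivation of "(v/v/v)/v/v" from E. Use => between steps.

E => V   [E ::= V]
V => V/W   [V ::= V / W]
V/W => V/W/W   [V ::= V / W]
V/W/W => W/W/W   [V ::= W]
W/W/W => (E)/W/W   [W ::= ( E )]
(E)/W/W => (V)/W/W   [E ::= V]
(V)/W/W => (V/W)/W/W   [V ::= V / W]
(V/W)/W/W => (V/W/W)/W/W   [V ::= V / W]
(V/W/W)/W/W => (W/W/W)/W/W   [V ::= W]
(W/W/W)/W/W => (v/W/W)/W/W   [W ::= v]
(v/W/W)/W/W => (v/v/W)/W/W   [W ::= v]
(v/v/W)/W/W => (v/v/v)/W/W   [W ::= v]
(v/v/v)/W/W => (v/v/v)/v/W   [W ::= v]
(v/v/v)/v/W => (v/v/v)/v/v   [W ::= v]

E => V => V/W => V/W/W => W/W/W => (E)/W/W => (V)/W/W => (V/W)/W/W => (V/W/W)/W/W => (W/W/W)/W/W => (v/W/W)/W/W => (v/v/W)/W/W => (v/v/v)/W/W => (v/v/v)/v/W => (v/v/v)/v/v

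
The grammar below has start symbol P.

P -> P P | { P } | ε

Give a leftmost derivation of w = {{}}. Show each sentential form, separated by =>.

P=>PP=>PPP=>{P}PP=>{PP}PP=>{{P}P}PP=>{{}P}PP=>{{}}PP=>{{}}P=>{{}}

P => PP   [P -> P P]
PP => PPP   [P -> P P]
PPP => {P}PP   [P -> { P }]
{P}PP => {PP}PP   [P -> P P]
{PP}PP => {{P}P}PP   [P -> { P }]
{{P}P}PP => {{}P}PP   [P -> ε]
{{}P}PP => {{}}PP   [P -> ε]
{{}}PP => {{}}P   [P -> ε]
{{}}P => {{}}   [P -> ε]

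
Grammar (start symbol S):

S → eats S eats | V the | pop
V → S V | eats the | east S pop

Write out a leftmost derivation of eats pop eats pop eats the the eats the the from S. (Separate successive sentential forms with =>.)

S => V the => S V the => V the V the => S V the V the => eats S eats V the V the => eats pop eats V the V the => eats pop eats S V the V the => eats pop eats pop V the V the => eats pop eats pop eats the the V the => eats pop eats pop eats the the eats the the

S => V the   [S → V the]
V the => S V the   [V → S V]
S V the => V the V the   [S → V the]
V the V the => S V the V the   [V → S V]
S V the V the => eats S eats V the V the   [S → eats S eats]
eats S eats V the V the => eats pop eats V the V the   [S → pop]
eats pop eats V the V the => eats pop eats S V the V the   [V → S V]
eats pop eats S V the V the => eats pop eats pop V the V the   [S → pop]
eats pop eats pop V the V the => eats pop eats pop eats the the V the   [V → eats the]
eats pop eats pop eats the the V the => eats pop eats pop eats the the eats the the   [V → eats the]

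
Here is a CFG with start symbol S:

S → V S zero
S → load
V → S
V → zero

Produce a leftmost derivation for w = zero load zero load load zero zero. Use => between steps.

S => V S zero => S S zero => V S zero S zero => zero S zero S zero => zero load zero S zero => zero load zero V S zero zero => zero load zero S S zero zero => zero load zero load S zero zero => zero load zero load load zero zero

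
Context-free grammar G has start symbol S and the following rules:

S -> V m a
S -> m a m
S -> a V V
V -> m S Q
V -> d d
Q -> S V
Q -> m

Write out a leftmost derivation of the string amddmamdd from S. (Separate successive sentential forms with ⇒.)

S ⇒ aVV ⇒ amSQV ⇒ amVmaQV ⇒ amddmaQV ⇒ amddmamV ⇒ amddmamdd

S ⇒ aVV   [S -> a V V]
aVV ⇒ amSQV   [V -> m S Q]
amSQV ⇒ amVmaQV   [S -> V m a]
amVmaQV ⇒ amddmaQV   [V -> d d]
amddmaQV ⇒ amddmamV   [Q -> m]
amddmamV ⇒ amddmamdd   [V -> d d]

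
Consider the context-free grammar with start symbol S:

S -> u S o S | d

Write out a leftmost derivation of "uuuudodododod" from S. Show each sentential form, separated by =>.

S => uSoS   [S -> u S o S]
uSoS => uuSoSoS   [S -> u S o S]
uuSoSoS => uuuSoSoSoS   [S -> u S o S]
uuuSoSoSoS => uuuuSoSoSoSoS   [S -> u S o S]
uuuuSoSoSoSoS => uuuudoSoSoSoS   [S -> d]
uuuudoSoSoSoS => uuuudodoSoSoS   [S -> d]
uuuudodoSoSoS => uuuudododoSoS   [S -> d]
uuuudododoSoS => uuuudodododoS   [S -> d]
uuuudodododoS => uuuudodododod   [S -> d]

S => uSoS => uuSoSoS => uuuSoSoSoS => uuuuSoSoSoSoS => uuuudoSoSoSoS => uuuudodoSoSoS => uuuudododoSoS => uuuudodododoS => uuuudodododod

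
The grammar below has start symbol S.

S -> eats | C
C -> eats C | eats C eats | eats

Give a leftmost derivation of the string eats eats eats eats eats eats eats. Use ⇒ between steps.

S ⇒ C ⇒ eats C ⇒ eats eats C eats ⇒ eats eats eats C eats ⇒ eats eats eats eats C eats ⇒ eats eats eats eats eats C eats ⇒ eats eats eats eats eats eats eats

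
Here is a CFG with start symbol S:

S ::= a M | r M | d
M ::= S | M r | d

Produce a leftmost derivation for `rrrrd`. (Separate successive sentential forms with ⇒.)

S⇒rM⇒rS⇒rrM⇒rrS⇒rrrM⇒rrrS⇒rrrrM⇒rrrrd

S ⇒ rM   [S ::= r M]
rM ⇒ rS   [M ::= S]
rS ⇒ rrM   [S ::= r M]
rrM ⇒ rrS   [M ::= S]
rrS ⇒ rrrM   [S ::= r M]
rrrM ⇒ rrrS   [M ::= S]
rrrS ⇒ rrrrM   [S ::= r M]
rrrrM ⇒ rrrrd   [M ::= d]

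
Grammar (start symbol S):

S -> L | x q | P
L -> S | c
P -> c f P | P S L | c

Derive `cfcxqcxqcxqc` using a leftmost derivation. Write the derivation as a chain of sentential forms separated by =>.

S => P   [S -> P]
P => PSL   [P -> P S L]
PSL => PSLSL   [P -> P S L]
PSLSL => cfPSLSL   [P -> c f P]
cfPSLSL => cfPSLSLSL   [P -> P S L]
cfPSLSLSL => cfcSLSLSL   [P -> c]
cfcSLSLSL => cfcxqLSLSL   [S -> x q]
cfcxqLSLSL => cfcxqcSLSL   [L -> c]
cfcxqcSLSL => cfcxqcxqLSL   [S -> x q]
cfcxqcxqLSL => cfcxqcxqcSL   [L -> c]
cfcxqcxqcSL => cfcxqcxqcxqL   [S -> x q]
cfcxqcxqcxqL => cfcxqcxqcxqc   [L -> c]

S => P => PSL => PSLSL => cfPSLSL => cfPSLSLSL => cfcSLSLSL => cfcxqLSLSL => cfcxqcSLSL => cfcxqcxqLSL => cfcxqcxqcSL => cfcxqcxqcxqL => cfcxqcxqcxqc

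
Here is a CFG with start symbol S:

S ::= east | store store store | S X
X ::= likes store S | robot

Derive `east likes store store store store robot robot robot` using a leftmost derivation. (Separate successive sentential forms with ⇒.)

S ⇒ S X ⇒ S X X ⇒ east X X ⇒ east likes store S X ⇒ east likes store S X X ⇒ east likes store S X X X ⇒ east likes store store store store X X X ⇒ east likes store store store store robot X X ⇒ east likes store store store store robot robot X ⇒ east likes store store store store robot robot robot

S ⇒ S X   [S ::= S X]
S X ⇒ S X X   [S ::= S X]
S X X ⇒ east X X   [S ::= east]
east X X ⇒ east likes store S X   [X ::= likes store S]
east likes store S X ⇒ east likes store S X X   [S ::= S X]
east likes store S X X ⇒ east likes store S X X X   [S ::= S X]
east likes store S X X X ⇒ east likes store store store store X X X   [S ::= store store store]
east likes store store store store X X X ⇒ east likes store store store store robot X X   [X ::= robot]
east likes store store store store robot X X ⇒ east likes store store store store robot robot X   [X ::= robot]
east likes store store store store robot robot X ⇒ east likes store store store store robot robot robot   [X ::= robot]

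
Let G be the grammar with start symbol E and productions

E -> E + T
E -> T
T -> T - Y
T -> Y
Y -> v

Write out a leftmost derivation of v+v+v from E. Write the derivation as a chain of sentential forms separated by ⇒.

E ⇒ E+T ⇒ E+T+T ⇒ T+T+T ⇒ Y+T+T ⇒ v+T+T ⇒ v+Y+T ⇒ v+v+T ⇒ v+v+Y ⇒ v+v+v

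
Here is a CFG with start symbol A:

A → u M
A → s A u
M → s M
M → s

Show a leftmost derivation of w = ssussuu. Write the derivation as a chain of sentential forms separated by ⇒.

A ⇒ sAu   [A → s A u]
sAu ⇒ ssAuu   [A → s A u]
ssAuu ⇒ ssuMuu   [A → u M]
ssuMuu ⇒ ssusMuu   [M → s M]
ssusMuu ⇒ ssussuu   [M → s]

A ⇒ sAu ⇒ ssAuu ⇒ ssuMuu ⇒ ssusMuu ⇒ ssussuu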